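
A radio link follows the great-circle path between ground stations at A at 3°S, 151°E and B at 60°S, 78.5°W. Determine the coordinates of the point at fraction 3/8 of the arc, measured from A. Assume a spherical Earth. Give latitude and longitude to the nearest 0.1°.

Convert each endpoint to a unit vector on the sphere (x = cos φ cos λ, y = cos φ sin λ, z = sin φ).
The central angle between the endpoints is δ = arccos(p₁·p₂) ≈ 1.854 rad (106.2°).
Interpolate at f = 3/8 with slerp weights a = sin((1−f)δ)/sin δ ≈ 0.954, b = sin(fδ)/sin δ ≈ 0.667.
p = a·p₁ + b·p₂ ≈ (-0.767, 0.135, -0.627); φ = arcsin(p_z) ≈ -38.87°, λ = atan2(p_y, p_x) ≈ 170.01°.

≈ 38.9°S, 170.0°E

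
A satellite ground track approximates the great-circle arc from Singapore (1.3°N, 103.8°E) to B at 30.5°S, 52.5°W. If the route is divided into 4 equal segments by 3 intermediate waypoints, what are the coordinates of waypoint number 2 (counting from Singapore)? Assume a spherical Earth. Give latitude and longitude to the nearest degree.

Convert each endpoint to a unit vector on the sphere (x = cos φ cos λ, y = cos φ sin λ, z = sin φ).
The central angle between the endpoints is δ = arccos(p₁·p₂) ≈ 2.499 rad (143.2°).
Interpolate at f = 2/4 with slerp weights a = sin((1−f)δ)/sin δ ≈ 1.582, b = sin(fδ)/sin δ ≈ 1.582.
p = a·p₁ + b·p₂ ≈ (0.453, 0.455, -0.767); φ = arcsin(p_z) ≈ -50.10°, λ = atan2(p_y, p_x) ≈ 45.13°.

≈ 50°S, 45°E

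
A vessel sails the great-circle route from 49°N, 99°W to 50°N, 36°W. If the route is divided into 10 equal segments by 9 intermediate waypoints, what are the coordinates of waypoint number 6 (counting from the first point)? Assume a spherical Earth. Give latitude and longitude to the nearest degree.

Convert each endpoint to a unit vector on the sphere (x = cos φ cos λ, y = cos φ sin λ, z = sin φ).
The central angle between the endpoints is δ = arccos(p₁·p₂) ≈ 0.693 rad (39.7°).
Interpolate at f = 6/10 with slerp weights a = sin((1−f)δ)/sin δ ≈ 0.428, b = sin(fδ)/sin δ ≈ 0.632.
p = a·p₁ + b·p₂ ≈ (0.285, -0.516, 0.808); φ = arcsin(p_z) ≈ 53.86°, λ = atan2(p_y, p_x) ≈ -61.12°.

≈ 54°N, 61°W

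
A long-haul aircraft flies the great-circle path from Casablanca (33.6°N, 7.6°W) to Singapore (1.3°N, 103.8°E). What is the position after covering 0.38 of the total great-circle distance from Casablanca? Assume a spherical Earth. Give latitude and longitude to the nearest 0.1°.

≈ (33.0°N, 41.5°E)

From cos δ = sin φ₁ sin φ₂ + cos φ₁ cos φ₂ cos Δλ, the central angle is δ ≈ 1.866 rad (106.9°).
Interpolate at f = 0.38 with slerp weights a = sin((1−f)δ)/sin δ ≈ 0.957, b = sin(fδ)/sin δ ≈ 0.681.
p = a·p₁ + b·p₂ ≈ (0.628, 0.555, 0.545); φ = arcsin(p_z) ≈ 33.03°, λ = atan2(p_y, p_x) ≈ 41.50°.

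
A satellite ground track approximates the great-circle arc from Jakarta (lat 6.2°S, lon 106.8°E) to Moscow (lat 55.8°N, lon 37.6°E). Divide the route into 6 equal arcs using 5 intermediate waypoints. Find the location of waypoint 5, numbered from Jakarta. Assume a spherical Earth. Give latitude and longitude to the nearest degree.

≈ lat 49°N, lon 58°E

Convert each endpoint to a unit vector on the sphere (x = cos φ cos λ, y = cos φ sin λ, z = sin φ).
The central angle between the endpoints is δ = arccos(p₁·p₂) ≈ 1.461 rad (83.7°).
Interpolate at f = 5/6 with slerp weights a = sin((1−f)δ)/sin δ ≈ 0.243, b = sin(fδ)/sin δ ≈ 0.944.
p = a·p₁ + b·p₂ ≈ (0.351, 0.555, 0.755); φ = arcsin(p_z) ≈ 48.99°, λ = atan2(p_y, p_x) ≈ 57.70°.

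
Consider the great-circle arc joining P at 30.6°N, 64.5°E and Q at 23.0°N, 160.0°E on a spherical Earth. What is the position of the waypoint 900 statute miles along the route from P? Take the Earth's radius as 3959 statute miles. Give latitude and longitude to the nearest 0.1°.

Write both endpoints as unit vectors p₁, p₂ with components (cos φ cos λ, cos φ sin λ, sin φ).
The central angle between the endpoints is δ = arccos(p₁·p₂) ≈ 1.448 rad (82.9°). The total great-circle distance is δ·R ≈ 1.448 × 3959 ≈ 5731 mi, so the target fraction is f = 900/5731 ≈ 0.157.
Interpolate at f ≈ 0.157 with slerp weights a = sin((1−f)δ)/sin δ ≈ 0.946, b = sin(fδ)/sin δ ≈ 0.227.
p = a·p₁ + b·p₂ ≈ (0.154, 0.807, 0.570); φ = arcsin(p_z) ≈ 34.78°, λ = atan2(p_y, p_x) ≈ 79.18°.

≈ 34.8°N, 79.2°E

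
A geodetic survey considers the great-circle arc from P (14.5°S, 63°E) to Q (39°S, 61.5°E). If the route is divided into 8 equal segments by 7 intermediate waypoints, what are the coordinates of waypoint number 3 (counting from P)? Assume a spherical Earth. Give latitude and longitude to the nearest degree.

≈ (24°S, 63°E)

From cos δ = sin φ₁ sin φ₂ + cos φ₁ cos φ₂ cos Δλ, the central angle is δ ≈ 0.428 rad (24.5°).
Interpolate at f = 3/8 with slerp weights a = sin((1−f)δ)/sin δ ≈ 0.637, b = sin(fδ)/sin δ ≈ 0.385.
p = a·p₁ + b·p₂ ≈ (0.423, 0.812, -0.402); φ = arcsin(p_z) ≈ -23.69°, λ = atan2(p_y, p_x) ≈ 62.51°.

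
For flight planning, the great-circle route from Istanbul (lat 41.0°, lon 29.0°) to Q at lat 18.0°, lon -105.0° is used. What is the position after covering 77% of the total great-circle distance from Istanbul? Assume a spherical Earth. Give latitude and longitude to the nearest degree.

Convert each endpoint to a unit vector on the sphere (x = cos φ cos λ, y = cos φ sin λ, z = sin φ).
The central angle between the endpoints is δ = arccos(p₁·p₂) ≈ 1.871 rad (107.2°).
Interpolate at f = 0.77 with slerp weights a = sin((1−f)δ)/sin δ ≈ 0.437, b = sin(fδ)/sin δ ≈ 1.038.
p = a·p₁ + b·p₂ ≈ (0.033, -0.794, 0.607); φ = arcsin(p_z) ≈ 37.40°, λ = atan2(p_y, p_x) ≈ -87.64°.

≈ lat 37°, lon -88°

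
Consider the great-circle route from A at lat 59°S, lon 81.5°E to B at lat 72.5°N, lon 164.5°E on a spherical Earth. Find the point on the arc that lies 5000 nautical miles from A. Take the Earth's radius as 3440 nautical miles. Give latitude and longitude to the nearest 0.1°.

≈ lat 20.1°N, lon 113.1°E

Write both endpoints as unit vectors p₁, p₂ with components (cos φ cos λ, cos φ sin λ, sin φ).
The central angle between the endpoints is δ = arccos(p₁·p₂) ≈ 2.496 rad (143.0°). The total great-circle distance is δ·R ≈ 2.496 × 3440 ≈ 8586 nmi, so the target fraction is f = 5000/8586 ≈ 0.582.
Interpolate at f ≈ 0.582 with slerp weights a = sin((1−f)δ)/sin δ ≈ 1.435, b = sin(fδ)/sin δ ≈ 1.650.
p = a·p₁ + b·p₂ ≈ (-0.369, 0.864, 0.344); φ = arcsin(p_z) ≈ 20.11°, λ = atan2(p_y, p_x) ≈ 113.13°.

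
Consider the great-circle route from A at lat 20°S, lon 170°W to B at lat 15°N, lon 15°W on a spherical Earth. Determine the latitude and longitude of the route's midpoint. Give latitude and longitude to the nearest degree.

≈ lat 11°S, lon 89°W

The haversine formula gives a central angle δ ≈ 2.717 rad (155.7°) between the endpoints.
Interpolate at f = 1/2 with slerp weights a = sin((1−f)δ)/sin δ ≈ 2.372, b = sin(fδ)/sin δ ≈ 2.372.
p = a·p₁ + b·p₂ ≈ (0.018, -0.980, -0.197); φ = arcsin(p_z) ≈ -11.38°, λ = atan2(p_y, p_x) ≈ -88.95°.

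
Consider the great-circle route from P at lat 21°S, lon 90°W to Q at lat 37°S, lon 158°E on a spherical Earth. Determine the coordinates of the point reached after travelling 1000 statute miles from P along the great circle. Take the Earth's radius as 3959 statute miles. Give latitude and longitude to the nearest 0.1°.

≈ lat 30.2°S, lon 102.4°W

The haversine formula gives a central angle δ ≈ 1.634 rad (93.6°) between the endpoints. The total great-circle distance is δ·R ≈ 1.634 × 3959 ≈ 6471 mi, so the target fraction is f = 1000/6471 ≈ 0.155.
Interpolate at f ≈ 0.155 with slerp weights a = sin((1−f)δ)/sin δ ≈ 0.984, b = sin(fδ)/sin δ ≈ 0.250.
p = a·p₁ + b·p₂ ≈ (-0.185, -0.844, -0.503); φ = arcsin(p_z) ≈ -30.23°, λ = atan2(p_y, p_x) ≈ -102.39°.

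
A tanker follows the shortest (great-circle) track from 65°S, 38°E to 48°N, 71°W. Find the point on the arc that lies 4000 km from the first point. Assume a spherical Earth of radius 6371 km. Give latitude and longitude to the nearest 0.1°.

≈ 43.5°S, 14.8°W

The haversine formula gives a central angle δ ≈ 2.443 rad (140.0°) between the endpoints. The total great-circle distance is δ·R ≈ 2.443 × 6371 ≈ 15563 km, so the target fraction is f = 4000/15563 ≈ 0.257.
Interpolate at f ≈ 0.257 with slerp weights a = sin((1−f)δ)/sin δ ≈ 1.508, b = sin(fδ)/sin δ ≈ 0.913.
p = a·p₁ + b·p₂ ≈ (0.701, -0.185, -0.688); φ = arcsin(p_z) ≈ -43.51°, λ = atan2(p_y, p_x) ≈ -14.80°.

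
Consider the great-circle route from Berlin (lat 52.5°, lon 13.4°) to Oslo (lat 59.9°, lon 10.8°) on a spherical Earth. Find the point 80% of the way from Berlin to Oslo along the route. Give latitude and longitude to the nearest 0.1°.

≈ lat 58.4°, lon 11.4°

From cos δ = sin φ₁ sin φ₂ + cos φ₁ cos φ₂ cos Δλ, the central angle is δ ≈ 0.132 rad (7.5°).
Interpolate at f = 0.80 with slerp weights a = sin((1−f)δ)/sin δ ≈ 0.201, b = sin(fδ)/sin δ ≈ 0.801.
p = a·p₁ + b·p₂ ≈ (0.513, 0.104, 0.852); φ = arcsin(p_z) ≈ 58.42°, λ = atan2(p_y, p_x) ≈ 11.41°.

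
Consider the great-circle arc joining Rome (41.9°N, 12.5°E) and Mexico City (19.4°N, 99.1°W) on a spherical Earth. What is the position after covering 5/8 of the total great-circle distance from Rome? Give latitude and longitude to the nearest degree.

Convert each endpoint to a unit vector on the sphere (x = cos φ cos λ, y = cos φ sin λ, z = sin φ).
The central angle between the endpoints is δ = arccos(p₁·p₂) ≈ 1.607 rad (92.1°).
Interpolate at f = 5/8 with slerp weights a = sin((1−f)δ)/sin δ ≈ 0.567, b = sin(fδ)/sin δ ≈ 0.845.
p = a·p₁ + b·p₂ ≈ (0.286, -0.695, 0.659); φ = arcsin(p_z) ≈ 41.25°, λ = atan2(p_y, p_x) ≈ -67.62°.

≈ (41°N, 68°W)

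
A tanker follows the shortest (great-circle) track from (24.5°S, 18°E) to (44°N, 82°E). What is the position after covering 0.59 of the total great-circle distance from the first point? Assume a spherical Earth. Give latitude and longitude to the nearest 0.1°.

Write both endpoints as unit vectors p₁, p₂ with components (cos φ cos λ, cos φ sin λ, sin φ).
The central angle between the endpoints is δ = arccos(p₁·p₂) ≈ 1.572 rad (90.1°).
Interpolate at f = 0.59 with slerp weights a = sin((1−f)δ)/sin δ ≈ 0.601, b = sin(fδ)/sin δ ≈ 0.800.
p = a·p₁ + b·p₂ ≈ (0.600, 0.739, 0.307); φ = arcsin(p_z) ≈ 17.86°, λ = atan2(p_y, p_x) ≈ 50.92°.

≈ (17.9°N, 50.9°E)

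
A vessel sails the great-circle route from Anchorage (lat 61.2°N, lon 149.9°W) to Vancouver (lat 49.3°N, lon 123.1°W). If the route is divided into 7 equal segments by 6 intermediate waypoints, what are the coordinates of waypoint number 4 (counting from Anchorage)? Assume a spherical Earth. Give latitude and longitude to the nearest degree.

Write both endpoints as unit vectors p₁, p₂ with components (cos φ cos λ, cos φ sin λ, sin φ).
The central angle between the endpoints is δ = arccos(p₁·p₂) ≈ 0.334 rad (19.1°).
Interpolate at f = 4/7 with slerp weights a = sin((1−f)δ)/sin δ ≈ 0.435, b = sin(fδ)/sin δ ≈ 0.579.
p = a·p₁ + b·p₂ ≈ (-0.387, -0.421, 0.820); φ = arcsin(p_z) ≈ 55.09°, λ = atan2(p_y, p_x) ≈ -132.61°.

≈ lat 55°N, lon 133°W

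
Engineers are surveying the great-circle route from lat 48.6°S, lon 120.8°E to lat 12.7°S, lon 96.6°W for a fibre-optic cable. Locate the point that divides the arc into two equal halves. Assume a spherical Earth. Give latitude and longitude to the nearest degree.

Convert each endpoint to a unit vector on the sphere (x = cos φ cos λ, y = cos φ sin λ, z = sin φ).
The central angle between the endpoints is δ = arccos(p₁·p₂) ≈ 1.926 rad (110.3°).
Interpolate at f = 1/2 with slerp weights a = sin((1−f)δ)/sin δ ≈ 0.875, b = sin(fδ)/sin δ ≈ 0.875.
p = a·p₁ + b·p₂ ≈ (-0.395, -0.351, -0.849); φ = arcsin(p_z) ≈ -58.12°, λ = atan2(p_y, p_x) ≈ -138.34°.

≈ lat 58°S, lon 138°W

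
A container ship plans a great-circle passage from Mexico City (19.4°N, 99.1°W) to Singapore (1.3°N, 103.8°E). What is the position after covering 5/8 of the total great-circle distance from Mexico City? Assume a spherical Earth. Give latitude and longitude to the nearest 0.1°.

Convert each endpoint to a unit vector on the sphere (x = cos φ cos λ, y = cos φ sin λ, z = sin φ).
The central angle between the endpoints is δ = arccos(p₁·p₂) ≈ 2.608 rad (149.4°).
Interpolate at f = 5/8 with slerp weights a = sin((1−f)δ)/sin δ ≈ 1.631, b = sin(fδ)/sin δ ≈ 1.964.
p = a·p₁ + b·p₂ ≈ (-0.712, 0.387, 0.586); φ = arcsin(p_z) ≈ 35.91°, λ = atan2(p_y, p_x) ≈ 151.47°.

≈ 35.9°N, 151.5°E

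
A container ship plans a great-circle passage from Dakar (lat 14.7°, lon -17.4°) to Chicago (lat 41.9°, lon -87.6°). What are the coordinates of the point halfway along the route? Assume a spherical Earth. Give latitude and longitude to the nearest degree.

Convert each endpoint to a unit vector on the sphere (x = cos φ cos λ, y = cos φ sin λ, z = sin φ).
The central angle between the endpoints is δ = arccos(p₁·p₂) ≈ 1.145 rad (65.6°).
Interpolate at f = 1/2 with slerp weights a = sin((1−f)δ)/sin δ ≈ 0.595, b = sin(fδ)/sin δ ≈ 0.595.
p = a·p₁ + b·p₂ ≈ (0.568, -0.614, 0.548); φ = arcsin(p_z) ≈ 33.24°, λ = atan2(p_y, p_x) ≈ -47.27°.

≈ lat 33°, lon -47°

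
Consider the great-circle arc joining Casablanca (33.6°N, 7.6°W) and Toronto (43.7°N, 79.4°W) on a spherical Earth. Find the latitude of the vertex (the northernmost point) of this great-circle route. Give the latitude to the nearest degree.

The great circle lies in the plane with unit normal n̂ = (p₁ × p₂)/|p₁ × p₂|.
Here n̂_z ≈ -0.696; the vertex latitude is φ_max = arccos|n̂_z| ≈ 45.9°.
Check via Clairaut: cos φ_max = |cos φ₁| · sin C = cos(33.6°)·sin(56.7°) ≈ 0.696, again giving ≈ 45.9°.

≈ 46°N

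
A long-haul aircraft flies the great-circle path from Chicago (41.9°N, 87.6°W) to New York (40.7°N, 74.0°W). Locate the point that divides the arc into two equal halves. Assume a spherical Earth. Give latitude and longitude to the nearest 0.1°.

Convert each endpoint to a unit vector on the sphere (x = cos φ cos λ, y = cos φ sin λ, z = sin φ).
The central angle between the endpoints is δ = arccos(p₁·p₂) ≈ 0.179 rad (10.3°).
Interpolate at f = 1/2 with slerp weights a = sin((1−f)δ)/sin δ ≈ 0.502, b = sin(fδ)/sin δ ≈ 0.502.
p = a·p₁ + b·p₂ ≈ (0.121, -0.739, 0.663); φ = arcsin(p_z) ≈ 41.50°, λ = atan2(p_y, p_x) ≈ -80.74°.

≈ 41.5°N, 80.7°W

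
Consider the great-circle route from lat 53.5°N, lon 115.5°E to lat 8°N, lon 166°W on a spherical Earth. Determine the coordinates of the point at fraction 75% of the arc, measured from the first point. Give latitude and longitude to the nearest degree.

The haversine formula gives a central angle δ ≈ 1.339 rad (76.7°) between the endpoints.
Interpolate at f = 0.75 with slerp weights a = sin((1−f)δ)/sin δ ≈ 0.338, b = sin(fδ)/sin δ ≈ 0.867.
p = a·p₁ + b·p₂ ≈ (-0.920, -0.026, 0.392); φ = arcsin(p_z) ≈ 23.08°, λ = atan2(p_y, p_x) ≈ -178.35°.

≈ lat 23°N, lon 178°W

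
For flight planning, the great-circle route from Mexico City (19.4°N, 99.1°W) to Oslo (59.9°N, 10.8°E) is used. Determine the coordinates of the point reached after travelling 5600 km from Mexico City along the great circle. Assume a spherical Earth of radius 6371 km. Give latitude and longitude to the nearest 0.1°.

≈ 58.3°N, 54.9°W

The haversine formula gives a central angle δ ≈ 1.444 rad (82.7°) between the endpoints. The total great-circle distance is δ·R ≈ 1.444 × 6371 ≈ 9200 km, so the target fraction is f = 5600/9200 ≈ 0.609.
Interpolate at f ≈ 0.609 with slerp weights a = sin((1−f)δ)/sin δ ≈ 0.540, b = sin(fδ)/sin δ ≈ 0.776.
p = a·p₁ + b·p₂ ≈ (0.302, -0.430, 0.851); φ = arcsin(p_z) ≈ 58.31°, λ = atan2(p_y, p_x) ≈ -54.92°.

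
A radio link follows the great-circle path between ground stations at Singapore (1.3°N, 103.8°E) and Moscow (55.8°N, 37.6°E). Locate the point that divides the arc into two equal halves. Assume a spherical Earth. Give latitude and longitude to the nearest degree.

From cos δ = sin φ₁ sin φ₂ + cos φ₁ cos φ₂ cos Δλ, the central angle is δ ≈ 1.323 rad (75.8°).
Interpolate at f = 1/2 with slerp weights a = sin((1−f)δ)/sin δ ≈ 0.634, b = sin(fδ)/sin δ ≈ 0.634.
p = a·p₁ + b·p₂ ≈ (0.131, 0.832, 0.538); φ = arcsin(p_z) ≈ 32.58°, λ = atan2(p_y, p_x) ≈ 81.05°.

≈ 33°N, 81°E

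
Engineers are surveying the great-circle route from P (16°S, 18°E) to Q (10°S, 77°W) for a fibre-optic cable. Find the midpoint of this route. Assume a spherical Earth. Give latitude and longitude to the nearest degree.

The haversine formula gives a central angle δ ≈ 1.605 rad (92.0°) between the endpoints.
Interpolate at f = 1/2 with slerp weights a = sin((1−f)δ)/sin δ ≈ 0.720, b = sin(fδ)/sin δ ≈ 0.720.
p = a·p₁ + b·p₂ ≈ (0.817, -0.477, -0.323); φ = arcsin(p_z) ≈ -18.87°, λ = atan2(p_y, p_x) ≈ -30.26°.

≈ (19°S, 30°W)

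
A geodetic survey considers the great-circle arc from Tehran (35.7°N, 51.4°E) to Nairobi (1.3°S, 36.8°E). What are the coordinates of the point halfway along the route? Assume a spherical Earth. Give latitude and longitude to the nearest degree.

≈ (17°N, 43°E)

Convert each endpoint to a unit vector on the sphere (x = cos φ cos λ, y = cos φ sin λ, z = sin φ).
The central angle between the endpoints is δ = arccos(p₁·p₂) ≈ 0.688 rad (39.4°).
Interpolate at f = 1/2 with slerp weights a = sin((1−f)δ)/sin δ ≈ 0.531, b = sin(fδ)/sin δ ≈ 0.531.
p = a·p₁ + b·p₂ ≈ (0.694, 0.655, 0.298); φ = arcsin(p_z) ≈ 17.33°, λ = atan2(p_y, p_x) ≈ 43.34°.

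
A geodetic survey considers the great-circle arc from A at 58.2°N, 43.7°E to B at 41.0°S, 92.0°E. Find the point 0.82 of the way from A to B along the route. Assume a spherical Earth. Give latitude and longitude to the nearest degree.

Write both endpoints as unit vectors p₁, p₂ with components (cos φ cos λ, cos φ sin λ, sin φ).
The central angle between the endpoints is δ = arccos(p₁·p₂) ≈ 1.868 rad (107.0°).
Interpolate at f = 0.82 with slerp weights a = sin((1−f)δ)/sin δ ≈ 0.345, b = sin(fδ)/sin δ ≈ 1.045.
p = a·p₁ + b·p₂ ≈ (0.104, 0.914, -0.392); φ = arcsin(p_z) ≈ -23.10°, λ = atan2(p_y, p_x) ≈ 83.51°.

≈ 23°S, 84°E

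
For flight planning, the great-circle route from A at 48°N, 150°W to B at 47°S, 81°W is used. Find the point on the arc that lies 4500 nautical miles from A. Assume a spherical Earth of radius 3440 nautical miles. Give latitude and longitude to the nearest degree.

≈ 16°S, 106°W

The haversine formula gives a central angle δ ≈ 1.961 rad (112.3°) between the endpoints. The total great-circle distance is δ·R ≈ 1.961 × 3440 ≈ 6744 nmi, so the target fraction is f = 4500/6744 ≈ 0.667.
Interpolate at f ≈ 0.667 with slerp weights a = sin((1−f)δ)/sin δ ≈ 0.656, b = sin(fδ)/sin δ ≈ 1.044.
p = a·p₁ + b·p₂ ≈ (-0.269, -0.923, -0.276); φ = arcsin(p_z) ≈ -16.01°, λ = atan2(p_y, p_x) ≈ -106.25°.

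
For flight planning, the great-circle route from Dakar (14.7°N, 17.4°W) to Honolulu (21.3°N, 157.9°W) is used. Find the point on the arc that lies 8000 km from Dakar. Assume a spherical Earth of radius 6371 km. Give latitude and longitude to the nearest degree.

≈ (44°N, 96°W)

Convert each endpoint to a unit vector on the sphere (x = cos φ cos λ, y = cos φ sin λ, z = sin φ).
The central angle between the endpoints is δ = arccos(p₁·p₂) ≈ 2.218 rad (127.1°). The total great-circle distance is δ·R ≈ 2.218 × 6371 ≈ 14133 km, so the target fraction is f = 8000/14133 ≈ 0.566.
Interpolate at f ≈ 0.566 with slerp weights a = sin((1−f)δ)/sin δ ≈ 1.029, b = sin(fδ)/sin δ ≈ 1.192.
p = a·p₁ + b·p₂ ≈ (-0.079, -0.715, 0.694); φ = arcsin(p_z) ≈ 43.96°, λ = atan2(p_y, p_x) ≈ -96.32°.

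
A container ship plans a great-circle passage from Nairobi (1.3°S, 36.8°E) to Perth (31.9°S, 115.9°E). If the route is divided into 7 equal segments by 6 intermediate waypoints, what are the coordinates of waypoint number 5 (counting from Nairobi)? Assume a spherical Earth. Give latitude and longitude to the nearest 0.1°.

Convert each endpoint to a unit vector on the sphere (x = cos φ cos λ, y = cos φ sin λ, z = sin φ).
The central angle between the endpoints is δ = arccos(p₁·p₂) ≈ 1.397 rad (80.1°).
Interpolate at f = 5/7 with slerp weights a = sin((1−f)δ)/sin δ ≈ 0.395, b = sin(fδ)/sin δ ≈ 0.853.
p = a·p₁ + b·p₂ ≈ (-0.000, 0.888, -0.460); φ = arcsin(p_z) ≈ -27.38°, λ = atan2(p_y, p_x) ≈ 90.03°.

≈ (27.4°S, 90.0°E)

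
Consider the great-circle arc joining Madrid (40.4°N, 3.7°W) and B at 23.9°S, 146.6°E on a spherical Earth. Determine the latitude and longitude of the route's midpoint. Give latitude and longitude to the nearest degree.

≈ 28°N, 90°E

Convert each endpoint to a unit vector on the sphere (x = cos φ cos λ, y = cos φ sin λ, z = sin φ).
The central angle between the endpoints is δ = arccos(p₁·p₂) ≈ 2.621 rad (150.2°).
Interpolate at f = 1/2 with slerp weights a = sin((1−f)δ)/sin δ ≈ 1.942, b = sin(fδ)/sin δ ≈ 1.942.
p = a·p₁ + b·p₂ ≈ (-0.006, 0.882, 0.472); φ = arcsin(p_z) ≈ 28.15°, λ = atan2(p_y, p_x) ≈ 90.42°.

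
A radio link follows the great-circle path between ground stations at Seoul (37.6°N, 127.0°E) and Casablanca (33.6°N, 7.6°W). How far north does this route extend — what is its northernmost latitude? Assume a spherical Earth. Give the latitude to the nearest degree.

≈ 62°N

The great circle lies in the plane with unit normal n̂ = (p₁ × p₂)/|p₁ × p₂|.
Here n̂_z ≈ -0.474; the vertex latitude is φ_max = arccos|n̂_z| ≈ 61.7°.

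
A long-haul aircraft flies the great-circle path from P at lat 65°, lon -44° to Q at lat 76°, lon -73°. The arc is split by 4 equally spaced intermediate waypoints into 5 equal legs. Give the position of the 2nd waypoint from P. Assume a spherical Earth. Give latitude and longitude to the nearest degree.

Convert each endpoint to a unit vector on the sphere (x = cos φ cos λ, y = cos φ sin λ, z = sin φ).
The central angle between the endpoints is δ = arccos(p₁·p₂) ≈ 0.250 rad (14.3°).
Interpolate at f = 2/5 with slerp weights a = sin((1−f)δ)/sin δ ≈ 0.604, b = sin(fδ)/sin δ ≈ 0.404.
p = a·p₁ + b·p₂ ≈ (0.212, -0.271, 0.939); φ = arcsin(p_z) ≈ 69.88°, λ = atan2(p_y, p_x) ≈ -51.91°.

≈ lat 70°, lon -52°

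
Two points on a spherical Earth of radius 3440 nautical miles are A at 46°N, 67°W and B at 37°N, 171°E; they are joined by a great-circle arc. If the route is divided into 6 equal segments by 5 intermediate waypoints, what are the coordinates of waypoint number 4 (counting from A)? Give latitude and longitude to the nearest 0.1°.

The haversine formula gives a central angle δ ≈ 1.431 rad (82.0°) between the endpoints.
Interpolate at f = 4/6 with slerp weights a = sin((1−f)δ)/sin δ ≈ 0.464, b = sin(fδ)/sin δ ≈ 0.824.
p = a·p₁ + b·p₂ ≈ (-0.524, -0.194, 0.829); φ = arcsin(p_z) ≈ 56.04°, λ = atan2(p_y, p_x) ≈ -159.72°.

≈ 56.0°N, 159.7°W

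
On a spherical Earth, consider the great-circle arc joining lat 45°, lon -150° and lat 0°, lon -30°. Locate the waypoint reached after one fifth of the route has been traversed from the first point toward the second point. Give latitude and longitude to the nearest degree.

≈ lat 49°, lon -118°

Convert each endpoint to a unit vector on the sphere (x = cos φ cos λ, y = cos φ sin λ, z = sin φ).
The central angle between the endpoints is δ = arccos(p₁·p₂) ≈ 1.932 rad (110.7°).
Interpolate at f = 1/5 with slerp weights a = sin((1−f)δ)/sin δ ≈ 1.069, b = sin(fδ)/sin δ ≈ 0.403.
p = a·p₁ + b·p₂ ≈ (-0.306, -0.579, 0.756); φ = arcsin(p_z) ≈ 49.09°, λ = atan2(p_y, p_x) ≈ -117.81°.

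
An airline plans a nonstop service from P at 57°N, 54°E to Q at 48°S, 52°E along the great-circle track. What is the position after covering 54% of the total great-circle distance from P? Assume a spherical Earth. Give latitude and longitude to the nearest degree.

≈ 0°N, 53°E

Convert each endpoint to a unit vector on the sphere (x = cos φ cos λ, y = cos φ sin λ, z = sin φ).
The central angle between the endpoints is δ = arccos(p₁·p₂) ≈ 1.833 rad (105.0°).
Interpolate at f = 0.54 with slerp weights a = sin((1−f)δ)/sin δ ≈ 0.773, b = sin(fδ)/sin δ ≈ 0.865.
p = a·p₁ + b·p₂ ≈ (0.604, 0.797, 0.005); φ = arcsin(p_z) ≈ 0.30°, λ = atan2(p_y, p_x) ≈ 52.84°.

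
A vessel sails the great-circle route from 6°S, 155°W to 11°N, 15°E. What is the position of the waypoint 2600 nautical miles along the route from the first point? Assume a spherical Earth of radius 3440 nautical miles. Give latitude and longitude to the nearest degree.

Write both endpoints as unit vectors p₁, p₂ with components (cos φ cos λ, cos φ sin λ, sin φ).
The central angle between the endpoints is δ = arccos(p₁·p₂) ≈ 2.948 rad (168.9°). The total great-circle distance is δ·R ≈ 2.948 × 3440 ≈ 10142 nmi, so the target fraction is f = 2600/10142 ≈ 0.256.
Interpolate at f ≈ 0.256 with slerp weights a = sin((1−f)δ)/sin δ ≈ 4.230, b = sin(fδ)/sin δ ≈ 3.569.
p = a·p₁ + b·p₂ ≈ (-0.429, -0.871, 0.239); φ = arcsin(p_z) ≈ 13.82°, λ = atan2(p_y, p_x) ≈ -116.20°.

≈ 14°N, 116°W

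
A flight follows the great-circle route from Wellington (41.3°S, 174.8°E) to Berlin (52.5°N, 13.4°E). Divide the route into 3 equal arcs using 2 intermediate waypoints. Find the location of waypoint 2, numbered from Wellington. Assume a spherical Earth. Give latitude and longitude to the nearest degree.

≈ (48°N, 104°E)

Convert each endpoint to a unit vector on the sphere (x = cos φ cos λ, y = cos φ sin λ, z = sin φ).
The central angle between the endpoints is δ = arccos(p₁·p₂) ≈ 2.848 rad (163.2°).
Interpolate at f = 2/3 with slerp weights a = sin((1−f)δ)/sin δ ≈ 2.805, b = sin(fδ)/sin δ ≈ 3.266.
p = a·p₁ + b·p₂ ≈ (-0.164, 0.652, 0.740); φ = arcsin(p_z) ≈ 47.77°, λ = atan2(p_y, p_x) ≈ 104.11°.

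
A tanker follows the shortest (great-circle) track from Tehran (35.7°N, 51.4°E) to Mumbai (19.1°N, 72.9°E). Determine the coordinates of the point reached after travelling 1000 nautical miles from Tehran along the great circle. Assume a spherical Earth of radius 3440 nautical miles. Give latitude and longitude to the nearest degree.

≈ 25°N, 66°E

The haversine formula gives a central angle δ ≈ 0.440 rad (25.2°) between the endpoints. The total great-circle distance is δ·R ≈ 0.440 × 3440 ≈ 1512 nmi, so the target fraction is f = 1000/1512 ≈ 0.661.
Interpolate at f ≈ 0.661 with slerp weights a = sin((1−f)δ)/sin δ ≈ 0.349, b = sin(fδ)/sin δ ≈ 0.674.
p = a·p₁ + b·p₂ ≈ (0.364, 0.830, 0.424); φ = arcsin(p_z) ≈ 25.07°, λ = atan2(p_y, p_x) ≈ 66.32°.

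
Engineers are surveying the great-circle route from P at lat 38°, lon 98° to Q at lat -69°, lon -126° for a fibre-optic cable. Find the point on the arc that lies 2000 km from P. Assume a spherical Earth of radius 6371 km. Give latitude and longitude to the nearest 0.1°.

≈ lat 21.2°, lon 105.5°

The haversine formula gives a central angle δ ≈ 2.462 rad (141.1°) between the endpoints. The total great-circle distance is δ·R ≈ 2.462 × 6371 ≈ 15686 km, so the target fraction is f = 2000/15686 ≈ 0.128.
Interpolate at f ≈ 0.128 with slerp weights a = sin((1−f)δ)/sin δ ≈ 1.333, b = sin(fδ)/sin δ ≈ 0.491.
p = a·p₁ + b·p₂ ≈ (-0.250, 0.898, 0.362); φ = arcsin(p_z) ≈ 21.23°, λ = atan2(p_y, p_x) ≈ 105.54°.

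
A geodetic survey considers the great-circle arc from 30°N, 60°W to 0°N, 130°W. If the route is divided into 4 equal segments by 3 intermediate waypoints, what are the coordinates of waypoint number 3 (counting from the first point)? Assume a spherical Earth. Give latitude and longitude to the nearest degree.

≈ 9°N, 114°W

The haversine formula gives a central angle δ ≈ 1.270 rad (72.8°) between the endpoints.
Interpolate at f = 3/4 with slerp weights a = sin((1−f)δ)/sin δ ≈ 0.327, b = sin(fδ)/sin δ ≈ 0.853.
p = a·p₁ + b·p₂ ≈ (-0.407, -0.899, 0.163); φ = arcsin(p_z) ≈ 9.41°, λ = atan2(p_y, p_x) ≈ -114.36°.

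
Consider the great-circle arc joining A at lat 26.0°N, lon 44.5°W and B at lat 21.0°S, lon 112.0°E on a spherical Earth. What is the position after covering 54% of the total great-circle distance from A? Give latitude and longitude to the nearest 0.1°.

Convert each endpoint to a unit vector on the sphere (x = cos φ cos λ, y = cos φ sin λ, z = sin φ).
The central angle between the endpoints is δ = arccos(p₁·p₂) ≈ 2.756 rad (157.9°).
Interpolate at f = 0.54 with slerp weights a = sin((1−f)δ)/sin δ ≈ 2.538, b = sin(fδ)/sin δ ≈ 2.650.
p = a·p₁ + b·p₂ ≈ (0.700, 0.695, 0.163); φ = arcsin(p_z) ≈ 9.37°, λ = atan2(p_y, p_x) ≈ 44.79°.

≈ lat 9.4°N, lon 44.8°E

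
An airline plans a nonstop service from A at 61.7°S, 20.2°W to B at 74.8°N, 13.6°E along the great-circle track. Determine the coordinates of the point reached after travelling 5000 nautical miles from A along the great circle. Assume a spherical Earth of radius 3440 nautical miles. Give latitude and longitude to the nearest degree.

Write both endpoints as unit vectors p₁, p₂ with components (cos φ cos λ, cos φ sin λ, sin φ).
The central angle between the endpoints is δ = arccos(p₁·p₂) ≈ 2.413 rad (138.3°). The total great-circle distance is δ·R ≈ 2.413 × 3440 ≈ 8302 nmi, so the target fraction is f = 5000/8302 ≈ 0.602.
Interpolate at f ≈ 0.602 with slerp weights a = sin((1−f)δ)/sin δ ≈ 1.231, b = sin(fδ)/sin δ ≈ 1.492.
p = a·p₁ + b·p₂ ≈ (0.928, -0.109, 0.356); φ = arcsin(p_z) ≈ 20.88°, λ = atan2(p_y, p_x) ≈ -6.73°.

≈ 21°N, 7°W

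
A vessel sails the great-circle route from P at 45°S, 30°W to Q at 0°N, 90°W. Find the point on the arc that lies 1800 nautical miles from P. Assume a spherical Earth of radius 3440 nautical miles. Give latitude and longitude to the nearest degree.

≈ 29°S, 62°W

Write both endpoints as unit vectors p₁, p₂ with components (cos φ cos λ, cos φ sin λ, sin φ).
The central angle between the endpoints is δ = arccos(p₁·p₂) ≈ 1.209 rad (69.3°). The total great-circle distance is δ·R ≈ 1.209 × 3440 ≈ 4160 nmi, so the target fraction is f = 1800/4160 ≈ 0.433.
Interpolate at f ≈ 0.433 with slerp weights a = sin((1−f)δ)/sin δ ≈ 0.677, b = sin(fδ)/sin δ ≈ 0.534.
p = a·p₁ + b·p₂ ≈ (0.415, -0.774, -0.479); φ = arcsin(p_z) ≈ -28.62°, λ = atan2(p_y, p_x) ≈ -61.80°.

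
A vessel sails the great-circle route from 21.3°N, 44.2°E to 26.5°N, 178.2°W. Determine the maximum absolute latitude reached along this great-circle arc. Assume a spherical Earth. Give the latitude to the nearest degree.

The great circle lies in the plane with unit normal n̂ = (p₁ × p₂)/|p₁ × p₂|.
Here n̂_z ≈ +0.631; the vertex latitude is φ_max = arccos|n̂_z| ≈ 50.9°.
Check via Clairaut: cos φ_max = |cos φ₁| · sin C = cos(21.3°)·sin(42.6°) ≈ 0.631, again giving ≈ 50.9°.

≈ 51°N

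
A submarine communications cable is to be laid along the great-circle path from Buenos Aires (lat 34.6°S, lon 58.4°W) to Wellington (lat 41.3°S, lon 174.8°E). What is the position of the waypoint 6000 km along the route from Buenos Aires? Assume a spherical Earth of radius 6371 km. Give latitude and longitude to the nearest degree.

Write both endpoints as unit vectors p₁, p₂ with components (cos φ cos λ, cos φ sin λ, sin φ).
The central angle between the endpoints is δ = arccos(p₁·p₂) ≈ 1.566 rad (89.8°). The total great-circle distance is δ·R ≈ 1.566 × 6371 ≈ 9980 km, so the target fraction is f = 6000/9980 ≈ 0.601.
Interpolate at f ≈ 0.601 with slerp weights a = sin((1−f)δ)/sin δ ≈ 0.585, b = sin(fδ)/sin δ ≈ 0.809.
p = a·p₁ + b·p₂ ≈ (-0.353, -0.355, -0.866); φ = arcsin(p_z) ≈ -59.97°, λ = atan2(p_y, p_x) ≈ -134.82°.

≈ lat 60°S, lon 135°W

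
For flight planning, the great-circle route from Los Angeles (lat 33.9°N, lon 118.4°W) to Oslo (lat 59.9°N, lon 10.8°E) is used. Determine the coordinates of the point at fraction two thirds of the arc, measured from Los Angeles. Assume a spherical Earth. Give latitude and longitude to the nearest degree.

≈ lat 71°N, lon 49°W

Convert each endpoint to a unit vector on the sphere (x = cos φ cos λ, y = cos φ sin λ, z = sin φ).
The central angle between the endpoints is δ = arccos(p₁·p₂) ≈ 1.350 rad (77.3°).
Interpolate at f = 2/3 with slerp weights a = sin((1−f)δ)/sin δ ≈ 0.446, b = sin(fδ)/sin δ ≈ 0.803.
p = a·p₁ + b·p₂ ≈ (0.219, -0.250, 0.943); φ = arcsin(p_z) ≈ 70.57°, λ = atan2(p_y, p_x) ≈ -48.72°.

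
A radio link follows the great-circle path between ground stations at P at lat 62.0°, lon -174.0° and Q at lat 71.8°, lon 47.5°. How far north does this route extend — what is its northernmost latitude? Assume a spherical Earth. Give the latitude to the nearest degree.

The great circle lies in the plane with unit normal n̂ = (p₁ × p₂)/|p₁ × p₂|.
Here n̂_z ≈ -0.142; the vertex latitude is φ_max = arccos|n̂_z| ≈ 81.8°.
Check via Clairaut: cos φ_max = |cos φ₁| · sin C = cos(62.0°)·sin(17.6°) ≈ 0.142, again giving ≈ 81.8°.

≈ 82°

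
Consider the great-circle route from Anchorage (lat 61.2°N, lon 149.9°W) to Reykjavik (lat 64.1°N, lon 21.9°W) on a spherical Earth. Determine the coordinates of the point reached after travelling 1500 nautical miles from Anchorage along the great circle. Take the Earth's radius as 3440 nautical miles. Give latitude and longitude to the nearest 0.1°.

≈ lat 77.2°N, lon 89.0°W

Write both endpoints as unit vectors p₁, p₂ with components (cos φ cos λ, cos φ sin λ, sin φ).
The central angle between the endpoints is δ = arccos(p₁·p₂) ≈ 0.852 rad (48.8°). The total great-circle distance is δ·R ≈ 0.852 × 3440 ≈ 2930 nmi, so the target fraction is f = 1500/2930 ≈ 0.512.
Interpolate at f ≈ 0.512 with slerp weights a = sin((1−f)δ)/sin δ ≈ 0.537, b = sin(fδ)/sin δ ≈ 0.561.
p = a·p₁ + b·p₂ ≈ (0.004, -0.221, 0.975); φ = arcsin(p_z) ≈ 77.22°, λ = atan2(p_y, p_x) ≈ -89.00°.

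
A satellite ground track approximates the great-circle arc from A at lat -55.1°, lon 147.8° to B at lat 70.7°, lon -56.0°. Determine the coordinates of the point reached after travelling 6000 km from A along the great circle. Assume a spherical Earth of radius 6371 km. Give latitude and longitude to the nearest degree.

From cos δ = sin φ₁ sin φ₂ + cos φ₁ cos φ₂ cos Δλ, the central angle is δ ≈ 2.815 rad (161.3°). The total great-circle distance is δ·R ≈ 2.815 × 6371 ≈ 17933 km, so the target fraction is f = 6000/17933 ≈ 0.335.
Interpolate at f ≈ 0.335 with slerp weights a = sin((1−f)δ)/sin δ ≈ 2.974, b = sin(fδ)/sin δ ≈ 2.519.
p = a·p₁ + b·p₂ ≈ (-0.974, 0.217, -0.062); φ = arcsin(p_z) ≈ -3.54°, λ = atan2(p_y, p_x) ≈ 167.47°.

≈ lat -4°, lon 167°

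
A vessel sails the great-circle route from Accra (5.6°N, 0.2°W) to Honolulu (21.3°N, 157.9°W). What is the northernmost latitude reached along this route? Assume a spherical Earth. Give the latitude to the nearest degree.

≈ 52°N

The great circle lies in the plane with unit normal n̂ = (p₁ × p₂)/|p₁ × p₂|.
Here n̂_z ≈ -0.619; the vertex latitude is φ_max = arccos|n̂_z| ≈ 51.8°.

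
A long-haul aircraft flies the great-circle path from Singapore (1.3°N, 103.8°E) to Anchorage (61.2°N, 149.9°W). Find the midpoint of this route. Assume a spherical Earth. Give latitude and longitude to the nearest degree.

Convert each endpoint to a unit vector on the sphere (x = cos φ cos λ, y = cos φ sin λ, z = sin φ).
The central angle between the endpoints is δ = arccos(p₁·p₂) ≈ 1.686 rad (96.6°).
Interpolate at f = 1/2 with slerp weights a = sin((1−f)δ)/sin δ ≈ 0.752, b = sin(fδ)/sin δ ≈ 0.752.
p = a·p₁ + b·p₂ ≈ (-0.493, 0.548, 0.676); φ = arcsin(p_z) ≈ 42.52°, λ = atan2(p_y, p_x) ≈ 131.94°.

≈ (43°N, 132°E)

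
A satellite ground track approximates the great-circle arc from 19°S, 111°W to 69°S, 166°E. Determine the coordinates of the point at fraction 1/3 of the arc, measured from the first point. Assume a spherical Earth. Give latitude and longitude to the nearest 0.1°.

Write both endpoints as unit vectors p₁, p₂ with components (cos φ cos λ, cos φ sin λ, sin φ).
The central angle between the endpoints is δ = arccos(p₁·p₂) ≈ 1.218 rad (69.8°).
Interpolate at f = 1/3 with slerp weights a = sin((1−f)δ)/sin δ ≈ 0.773, b = sin(fδ)/sin δ ≈ 0.421.
p = a·p₁ + b·p₂ ≈ (-0.408, -0.646, -0.645); φ = arcsin(p_z) ≈ -40.15°, λ = atan2(p_y, p_x) ≈ -122.29°.

≈ 40.1°S, 122.3°W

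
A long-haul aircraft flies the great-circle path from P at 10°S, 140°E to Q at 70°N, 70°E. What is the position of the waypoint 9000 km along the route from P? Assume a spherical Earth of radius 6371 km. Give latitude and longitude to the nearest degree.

≈ 63°N, 95°E

Write both endpoints as unit vectors p₁, p₂ with components (cos φ cos λ, cos φ sin λ, sin φ).
The central angle between the endpoints is δ = arccos(p₁·p₂) ≈ 1.619 rad (92.7°). The total great-circle distance is δ·R ≈ 1.619 × 6371 ≈ 10313 km, so the target fraction is f = 9000/10313 ≈ 0.873.
Interpolate at f ≈ 0.873 with slerp weights a = sin((1−f)δ)/sin δ ≈ 0.205, b = sin(fδ)/sin δ ≈ 0.989.
p = a·p₁ + b·p₂ ≈ (-0.039, 0.447, 0.893); φ = arcsin(p_z) ≈ 63.31°, λ = atan2(p_y, p_x) ≈ 94.97°.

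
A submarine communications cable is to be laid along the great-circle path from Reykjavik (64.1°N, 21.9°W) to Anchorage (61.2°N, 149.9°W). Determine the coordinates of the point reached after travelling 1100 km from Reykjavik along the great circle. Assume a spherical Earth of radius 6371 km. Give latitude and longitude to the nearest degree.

≈ 72°N, 38°W

Write both endpoints as unit vectors p₁, p₂ with components (cos φ cos λ, cos φ sin λ, sin φ).
The central angle between the endpoints is δ = arccos(p₁·p₂) ≈ 0.852 rad (48.8°). The total great-circle distance is δ·R ≈ 0.852 × 6371 ≈ 5426 km, so the target fraction is f = 1100/5426 ≈ 0.203.
Interpolate at f ≈ 0.203 with slerp weights a = sin((1−f)δ)/sin δ ≈ 0.835, b = sin(fδ)/sin δ ≈ 0.228.
p = a·p₁ + b·p₂ ≈ (0.243, -0.191, 0.951); φ = arcsin(p_z) ≈ 71.98°, λ = atan2(p_y, p_x) ≈ -38.18°.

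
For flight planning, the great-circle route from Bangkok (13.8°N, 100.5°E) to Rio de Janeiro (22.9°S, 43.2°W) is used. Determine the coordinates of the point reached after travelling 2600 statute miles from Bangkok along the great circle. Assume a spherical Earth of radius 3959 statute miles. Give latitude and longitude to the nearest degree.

≈ (1°S, 66°E)

The haversine formula gives a central angle δ ≈ 2.521 rad (144.5°) between the endpoints. The total great-circle distance is δ·R ≈ 2.521 × 3959 ≈ 9982 mi, so the target fraction is f = 2600/9982 ≈ 0.260.
Interpolate at f ≈ 0.260 with slerp weights a = sin((1−f)δ)/sin δ ≈ 1.647, b = sin(fδ)/sin δ ≈ 1.051.
p = a·p₁ + b·p₂ ≈ (0.414, 0.910, -0.016); φ = arcsin(p_z) ≈ -0.91°, λ = atan2(p_y, p_x) ≈ 65.54°.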